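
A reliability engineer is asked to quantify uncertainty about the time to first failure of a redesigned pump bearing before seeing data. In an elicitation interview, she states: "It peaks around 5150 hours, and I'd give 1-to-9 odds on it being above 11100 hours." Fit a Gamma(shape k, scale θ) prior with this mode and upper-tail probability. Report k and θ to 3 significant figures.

Gamma(k,θ) with k>1 has mode (k−1)θ, so θ = 5150/(k−1).
Need P(X < 11100) = 0.9 with θ tied to k this way. Start at k = 2, θ = 5150: P(X<11100) ≈ 0.634.
Too low — raise k to concentrate. Iterating converges to k ≈ 4.26.
Then θ = 5150/(4.26−1) ≈ 1580.

k ≈ 4.26, θ ≈ 1580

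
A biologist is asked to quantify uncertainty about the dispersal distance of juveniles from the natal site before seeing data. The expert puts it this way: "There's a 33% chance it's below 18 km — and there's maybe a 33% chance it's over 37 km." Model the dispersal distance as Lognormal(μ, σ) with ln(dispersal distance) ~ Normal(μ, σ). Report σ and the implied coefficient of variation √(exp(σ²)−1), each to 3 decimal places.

σ ≈ 0.819, CV ≈ 0.978

If T ~ Lognormal(μ,σ) then ln T ~ Normal(μ,σ), so the p-quantile of ln T is μ + z_p·σ.
ln(18) = 2.89 and ln(37) = 3.611; z_{0.33} = -0.4399, z_{0.67} = 0.4399.
σ = (3.611 − 2.89)/(0.4399 − (-0.4399)) = 0.819.
μ = 2.89 − (-0.4399)·0.819 = 3.251.
CV = √(exp(σ²)−1) = √(exp(0.6707)−1) = 0.978.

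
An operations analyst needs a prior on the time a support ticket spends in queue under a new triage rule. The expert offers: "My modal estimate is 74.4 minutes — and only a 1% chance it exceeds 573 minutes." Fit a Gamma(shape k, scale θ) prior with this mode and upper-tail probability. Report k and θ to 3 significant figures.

Gamma(k,θ) with k>1 has mode (k−1)θ, so θ = 74.4/(k−1).
Need P(X < 573) = 0.99 with θ tied to k this way. Start at k = 2, θ = 74.4: P(X<573) ≈ 0.996.
Too high — lower k to spread out. Iterating converges to k ≈ 1.82.
Then θ = 74.4/(1.82−1) ≈ 91.

k ≈ 1.82, θ ≈ 91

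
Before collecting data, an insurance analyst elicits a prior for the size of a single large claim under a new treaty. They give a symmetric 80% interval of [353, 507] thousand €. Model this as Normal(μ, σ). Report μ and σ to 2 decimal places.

μ = 430.00, σ = 60.08

A symmetric 80% interval runs μ ± z·σ with z = 1.282.
Half-width = 77, so σ = 77/1.282 = 60.08.
μ is the interval midpoint, 430.00.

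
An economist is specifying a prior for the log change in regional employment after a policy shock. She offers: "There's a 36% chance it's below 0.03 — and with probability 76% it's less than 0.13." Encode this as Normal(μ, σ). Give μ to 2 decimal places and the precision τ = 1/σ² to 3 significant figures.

The p-quantile of Normal(μ,σ) is μ + z_p·σ, with z_{0.36} = -0.3585 and z_{0.76} = 0.7063.
Eliminate σ: μ = (z₂·x₁ − z₁·x₂)/(z₂ − z₁) = (0.7063·0.03 − (-0.3585)·0.13)/1.065 = 0.06.
Then σ = (x₂ − x₁)/(z₂ − z₁) = (0.13 − 0.03)/1.065 = 0.09.
Precision τ = 1/σ² = 1/0.09392² = 113.

μ = 0.06, τ = 113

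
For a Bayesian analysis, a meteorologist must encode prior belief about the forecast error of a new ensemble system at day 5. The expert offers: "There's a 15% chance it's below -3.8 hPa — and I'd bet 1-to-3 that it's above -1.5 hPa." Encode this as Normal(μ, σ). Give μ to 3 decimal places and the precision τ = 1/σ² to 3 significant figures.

μ = -2.407, τ = 0.553

The p-quantile of Normal(μ,σ) is μ + z_p·σ, with z_{0.15} = -1.036 and z_{0.75} = 0.6745.
Eliminate σ: μ = (z₂·x₁ − z₁·x₂)/(z₂ − z₁) = (0.6745·-3.8 − (-1.036)·-1.5)/1.711 = -2.407.
Then σ = (x₂ − x₁)/(z₂ − z₁) = (-1.5 − -3.8)/1.711 = 1.344.
Precision τ = 1/σ² = 1/1.344² = 0.553.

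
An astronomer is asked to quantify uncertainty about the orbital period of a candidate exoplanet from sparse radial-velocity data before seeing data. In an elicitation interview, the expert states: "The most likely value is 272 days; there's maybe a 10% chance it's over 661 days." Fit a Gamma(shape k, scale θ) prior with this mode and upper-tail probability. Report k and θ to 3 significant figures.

k ≈ 3.44, θ ≈ 112

Gamma(k,θ) with k>1 has mode (k−1)θ, so θ = 272/(k−1).
Need P(X < 661) = 0.9 with θ tied to k this way. Start at k = 2, θ = 272: P(X<661) ≈ 0.698.
Too low — raise k to concentrate. Iterating converges to k ≈ 3.44.
Then θ = 272/(3.44−1) ≈ 112.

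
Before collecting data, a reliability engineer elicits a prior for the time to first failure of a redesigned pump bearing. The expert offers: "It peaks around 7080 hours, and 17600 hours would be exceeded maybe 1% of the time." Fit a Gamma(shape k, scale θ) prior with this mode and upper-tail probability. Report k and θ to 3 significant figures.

Gamma(k,θ) with k>1 has mode (k−1)θ, so θ = 7080/(k−1).
Need P(X < 17600) = 0.99 with θ tied to k this way. Start at k = 2, θ = 7080: P(X<17600) ≈ 0.710.
Too low — raise k to concentrate. Iterating converges to k ≈ 6.67.
Then θ = 7080/(6.67−1) ≈ 1250.

k ≈ 6.67, θ ≈ 1250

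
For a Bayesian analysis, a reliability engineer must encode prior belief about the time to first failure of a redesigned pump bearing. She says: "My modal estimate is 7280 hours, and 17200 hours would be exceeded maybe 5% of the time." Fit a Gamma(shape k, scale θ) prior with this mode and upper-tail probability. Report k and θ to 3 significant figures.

Gamma(k,θ) with k>1 has mode (k−1)θ, so θ = 7280/(k−1).
Need P(X < 17200) = 0.95 with θ tied to k this way. Start at k = 2, θ = 7280: P(X<17200) ≈ 0.683.
Too low — raise k to concentrate. Iterating converges to k ≈ 4.7.
Then θ = 7280/(4.7−1) ≈ 1970.

k ≈ 4.7, θ ≈ 1970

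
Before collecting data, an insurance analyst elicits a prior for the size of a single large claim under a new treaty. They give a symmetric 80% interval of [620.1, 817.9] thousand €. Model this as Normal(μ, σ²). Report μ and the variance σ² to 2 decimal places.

μ = 719.00, σ² = 5955.53

A symmetric 80% interval runs μ ± z·σ with z = 1.282.
Half-width = 98.9, so σ = 98.9/1.282 = 77.172 and σ² = 5955.53.
μ is the interval midpoint, 719.00.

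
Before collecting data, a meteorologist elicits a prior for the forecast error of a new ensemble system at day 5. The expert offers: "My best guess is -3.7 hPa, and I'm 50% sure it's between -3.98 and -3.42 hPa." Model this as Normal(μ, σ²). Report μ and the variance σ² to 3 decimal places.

A symmetric 50% interval runs μ ± z·σ with z = 0.6745.
Half-width = 0.28, so σ = 0.28/0.6745 = 0.4151 and σ² = 0.172.
μ is the stated best guess, -3.700.

μ = -3.700, σ² = 0.172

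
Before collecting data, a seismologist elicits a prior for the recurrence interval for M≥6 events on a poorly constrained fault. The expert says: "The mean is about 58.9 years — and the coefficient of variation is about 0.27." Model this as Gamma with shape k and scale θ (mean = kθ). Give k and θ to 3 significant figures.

k ≈ 13.7, θ ≈ 4.29

For Gamma(k, scale θ): mean = kθ, variance = kθ², so CV = 1/√k.
CV = 0.27, hence k = 1/CV² = 13.7.
Then θ = mean/k = 58.9/13.7 = 4.29.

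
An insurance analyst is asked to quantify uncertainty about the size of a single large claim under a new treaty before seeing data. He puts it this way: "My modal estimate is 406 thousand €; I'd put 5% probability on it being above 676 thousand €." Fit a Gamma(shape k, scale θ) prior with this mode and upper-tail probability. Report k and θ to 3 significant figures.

k ≈ 11.7, θ ≈ 37.8

Gamma(k,θ) with k>1 has mode (k−1)θ, so θ = 406/(k−1).
Need P(X < 676) = 0.95 with θ tied to k this way. Start at k = 2, θ = 406: P(X<676) ≈ 0.496.
Too low — raise k to concentrate. Iterating converges to k ≈ 11.7.
Then θ = 406/(11.7−1) ≈ 37.8.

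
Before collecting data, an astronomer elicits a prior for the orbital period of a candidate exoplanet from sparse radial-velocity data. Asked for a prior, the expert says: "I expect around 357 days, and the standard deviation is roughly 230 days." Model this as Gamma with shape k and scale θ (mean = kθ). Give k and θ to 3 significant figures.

For Gamma(k, scale θ): mean = kθ, variance = kθ², so CV = 1/√k.
CV = SD/mean = 230/357 = 0.6443, hence k = 1/CV² = 2.41.
Then θ = mean/k = 357/2.41 = 148.

k ≈ 2.41, θ ≈ 148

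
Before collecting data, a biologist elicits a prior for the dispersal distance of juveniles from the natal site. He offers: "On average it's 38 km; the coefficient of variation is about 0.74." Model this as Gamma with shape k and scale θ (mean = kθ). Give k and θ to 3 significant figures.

For Gamma(k, scale θ): mean = kθ, variance = kθ², so CV = 1/√k.
CV = 0.74, hence k = 1/CV² = 1.83.
Then θ = mean/k = 38/1.83 = 20.8.

k ≈ 1.83, θ ≈ 20.8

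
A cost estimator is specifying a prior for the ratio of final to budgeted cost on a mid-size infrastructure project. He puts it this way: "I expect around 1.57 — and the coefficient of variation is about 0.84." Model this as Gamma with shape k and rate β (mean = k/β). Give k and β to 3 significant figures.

k ≈ 1.42, β ≈ 0.903

For Gamma(k, rate β): mean = k/β, variance = k/β², so CV = 1/√k.
CV = 0.84, hence k = 1/CV² = 1.42.
Then β = k/mean = 1.42/1.57 = 0.903.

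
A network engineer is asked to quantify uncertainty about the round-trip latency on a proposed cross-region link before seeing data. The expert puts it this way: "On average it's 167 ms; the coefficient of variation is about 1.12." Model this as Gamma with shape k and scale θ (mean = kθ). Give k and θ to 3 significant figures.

k ≈ 0.797, θ ≈ 209

For Gamma(k, scale θ): mean = kθ, variance = kθ², so CV = 1/√k.
CV = 1.12, hence k = 1/CV² = 0.797.
Then θ = mean/k = 167/0.797 = 209.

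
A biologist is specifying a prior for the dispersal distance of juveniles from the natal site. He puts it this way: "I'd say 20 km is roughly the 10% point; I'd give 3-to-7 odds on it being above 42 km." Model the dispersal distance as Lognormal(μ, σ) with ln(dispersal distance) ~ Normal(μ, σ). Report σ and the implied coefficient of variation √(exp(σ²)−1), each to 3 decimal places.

σ ≈ 0.411, CV ≈ 0.429

If T ~ Lognormal(μ,σ) then ln T ~ Normal(μ,σ), so the p-quantile of ln T is μ + z_p·σ.
ln(20) = 2.996 and ln(42) = 3.738; z_{0.1} = -1.282, z_{0.7} = 0.5244.
σ = (3.738 − 2.996)/(0.5244 − (-1.282)) = 0.411.
μ = 2.996 − (-1.282)·0.411 = 3.522.
CV = √(exp(σ²)−1) = √(exp(0.1688)−1) = 0.429.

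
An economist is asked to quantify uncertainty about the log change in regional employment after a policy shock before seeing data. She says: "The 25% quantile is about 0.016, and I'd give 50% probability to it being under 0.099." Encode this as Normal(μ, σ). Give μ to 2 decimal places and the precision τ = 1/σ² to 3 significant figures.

The p-quantile of Normal(μ,σ) is μ + z_p·σ, with z_{0.25} = -0.6745 and z_{0.5} = 0.
Eliminate σ: μ = (z₂·x₁ − z₁·x₂)/(z₂ − z₁) = (0·0.016 − (-0.6745)·0.099)/0.6745 = 0.10.
Then σ = (x₂ − x₁)/(z₂ − z₁) = (0.099 − 0.016)/0.6745 = 0.12.
Precision τ = 1/σ² = 1/0.1231² = 66.

μ = 0.10, τ = 66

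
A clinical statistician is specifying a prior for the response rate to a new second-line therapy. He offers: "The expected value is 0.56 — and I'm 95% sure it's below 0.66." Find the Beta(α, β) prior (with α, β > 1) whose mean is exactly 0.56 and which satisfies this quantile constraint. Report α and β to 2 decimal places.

α ≈ 36.05, β ≈ 28.33

With mean 0.56 fixed, write α = 0.56s, β = 0.44s where s = α+β.
Need P(θ < 0.66) = 0.95 under Beta(0.56s, 0.44s). Normal approximation: (q−m)/√(m(1−m)/s) ≈ z_{0.95} = 1.64, so s ≈ 0.56·0.44·(1.64)²/(0.66−0.56)² = 66.7.
At s = 66.7: P(θ<0.66) ≈ 0.953. Adjusting to match 0.95 gives s ≈ 64.38.
So α = 0.56·64.38 ≈ 36.05, β = 0.44·64.38 ≈ 28.33.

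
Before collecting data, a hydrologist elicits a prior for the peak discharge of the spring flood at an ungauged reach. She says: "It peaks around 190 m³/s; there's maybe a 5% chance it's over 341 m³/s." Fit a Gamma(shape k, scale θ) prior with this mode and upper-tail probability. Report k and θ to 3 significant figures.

k ≈ 9.15, θ ≈ 23.3

Gamma(k,θ) with k>1 has mode (k−1)θ, so θ = 190/(k−1).
Need P(X < 341) = 0.95 with θ tied to k this way. Start at k = 2, θ = 190: P(X<341) ≈ 0.536.
Too low — raise k to concentrate. Iterating converges to k ≈ 9.15.
Then θ = 190/(9.15−1) ≈ 23.3.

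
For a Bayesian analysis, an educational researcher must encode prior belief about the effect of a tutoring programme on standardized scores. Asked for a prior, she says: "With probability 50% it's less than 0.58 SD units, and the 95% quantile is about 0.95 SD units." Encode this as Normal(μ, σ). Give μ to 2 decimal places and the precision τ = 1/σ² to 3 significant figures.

μ = 0.58, τ = 19.8

For Normal(μ,σ), the p-quantile is μ + z_p·σ. Here z_{0.5} = 0, z_{0.95} = 1.645.
So 0.58 = μ + 0σ and 0.95 = μ + 1.645σ.
Subtracting: σ = (0.95 − 0.58)/(1.645 − (0)) = 0.22.
Then μ = 0.58 − (0)·0.22 = 0.58.
Precision τ = 1/σ² = 1/0.2249² = 19.8.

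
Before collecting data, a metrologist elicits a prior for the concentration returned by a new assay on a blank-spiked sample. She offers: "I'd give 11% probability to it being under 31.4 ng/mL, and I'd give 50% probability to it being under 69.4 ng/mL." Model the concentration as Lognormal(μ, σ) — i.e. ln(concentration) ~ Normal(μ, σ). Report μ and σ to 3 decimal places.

If T ~ Lognormal(μ,σ) then ln T ~ Normal(μ,σ), so the p-quantile of ln T is μ + z_p·σ.
ln(31.4) = 3.447 and ln(69.4) = 4.24; z_{0.11} = -1.227, z_{0.5} = 0.
σ = (4.24 − 3.447)/(0 − (-1.227)) = 0.647.
μ = 3.447 − (-1.227)·0.647 = 4.240.

μ ≈ 4.240, σ ≈ 0.647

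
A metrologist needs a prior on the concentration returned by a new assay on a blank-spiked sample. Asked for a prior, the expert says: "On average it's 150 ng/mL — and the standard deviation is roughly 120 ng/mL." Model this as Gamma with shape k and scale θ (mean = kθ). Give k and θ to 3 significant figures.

For Gamma(k, scale θ): mean = kθ, variance = kθ², so CV = 1/√k.
CV = SD/mean = 120/150 = 0.8, hence k = 1/CV² = 1.56.
Then θ = mean/k = 150/1.56 = 96.

k ≈ 1.56, θ ≈ 96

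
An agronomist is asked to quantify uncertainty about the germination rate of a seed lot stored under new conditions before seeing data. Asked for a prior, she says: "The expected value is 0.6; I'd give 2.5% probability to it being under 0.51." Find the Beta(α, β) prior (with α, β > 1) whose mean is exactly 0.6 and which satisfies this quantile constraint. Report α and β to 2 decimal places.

With mean 0.6 fixed, write α = 0.6s, β = 0.4s where s = α+β.
Need P(θ < 0.51) = 0.025 under Beta(0.6s, 0.4s). Normal approximation: (q−m)/√(m(1−m)/s) ≈ z_{0.025} = -1.96, so s ≈ 0.6·0.4·(-1.96)²/(0.51−0.6)² = 113.8.
At s = 113.8: P(θ<0.51) ≈ 0.026. Adjusting to match 0.025 gives s ≈ 116.58.
So α = 0.6·116.58 ≈ 69.95, β = 0.4·116.58 ≈ 46.63.

α ≈ 69.95, β ≈ 46.63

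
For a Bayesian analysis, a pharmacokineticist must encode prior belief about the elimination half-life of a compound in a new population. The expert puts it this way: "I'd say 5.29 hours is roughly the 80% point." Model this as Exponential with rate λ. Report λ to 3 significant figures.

λ ≈ 0.304

P(T < 5.29) = 1 − e^(−λ·5.29) = 0.8, so λ = −ln(1−0.8)/5.29 = −ln(0.2)/5.29 = 0.304.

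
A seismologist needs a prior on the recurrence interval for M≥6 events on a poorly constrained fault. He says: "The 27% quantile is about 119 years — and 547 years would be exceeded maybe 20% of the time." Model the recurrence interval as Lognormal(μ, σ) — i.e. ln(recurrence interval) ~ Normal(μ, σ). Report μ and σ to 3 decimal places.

If T ~ Lognormal(μ,σ) then ln T ~ Normal(μ,σ), so the p-quantile of ln T is μ + z_p·σ.
ln(119) = 4.779 and ln(547) = 6.304; z_{0.27} = -0.6128, z_{0.8} = 0.8416.
σ = (6.304 − 4.779)/(0.8416 − (-0.6128)) = 1.049.
μ = 4.779 − (-0.6128)·1.049 = 5.422.

μ ≈ 5.422, σ ≈ 1.049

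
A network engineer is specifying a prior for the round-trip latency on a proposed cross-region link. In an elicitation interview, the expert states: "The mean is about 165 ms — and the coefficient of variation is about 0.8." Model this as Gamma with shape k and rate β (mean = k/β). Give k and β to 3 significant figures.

For Gamma(k, rate β): mean = k/β, variance = k/β², so CV = 1/√k.
CV = 0.8, hence k = 1/CV² = 1.56.
Then β = k/mean = 1.56/165 = 0.00947.

k ≈ 1.56, β ≈ 0.00947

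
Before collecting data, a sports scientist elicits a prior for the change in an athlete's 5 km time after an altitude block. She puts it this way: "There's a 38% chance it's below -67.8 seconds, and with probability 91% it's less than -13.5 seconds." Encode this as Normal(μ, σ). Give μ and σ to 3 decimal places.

μ = -57.724, σ = 32.984

The p-quantile of Normal(μ,σ) is μ + z_p·σ, with z_{0.38} = -0.3055 and z_{0.91} = 1.341.
Eliminate σ: μ = (z₂·x₁ − z₁·x₂)/(z₂ − z₁) = (1.341·-67.8 − (-0.3055)·-13.5)/1.646 = -57.724.
Then σ = (x₂ − x₁)/(z₂ − z₁) = (-13.5 − -67.8)/1.646 = 32.984.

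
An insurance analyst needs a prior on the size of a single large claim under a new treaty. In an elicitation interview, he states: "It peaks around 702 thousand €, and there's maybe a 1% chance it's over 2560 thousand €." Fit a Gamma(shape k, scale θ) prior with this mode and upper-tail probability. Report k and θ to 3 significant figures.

k ≈ 3.56, θ ≈ 274

Gamma(k,θ) with k>1 has mode (k−1)θ, so θ = 702/(k−1).
Need P(X < 2560) = 0.99 with θ tied to k this way. Start at k = 2, θ = 702: P(X<2560) ≈ 0.879.
Too low — raise k to concentrate. Iterating converges to k ≈ 3.56.
Then θ = 702/(3.56−1) ≈ 274.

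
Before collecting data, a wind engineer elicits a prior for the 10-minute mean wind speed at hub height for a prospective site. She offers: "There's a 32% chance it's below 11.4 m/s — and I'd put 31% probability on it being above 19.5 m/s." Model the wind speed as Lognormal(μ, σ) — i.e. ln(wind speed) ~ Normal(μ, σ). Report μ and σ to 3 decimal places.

μ ≈ 2.694, σ ≈ 0.557

If T ~ Lognormal(μ,σ) then ln T ~ Normal(μ,σ), so the p-quantile of ln T is μ + z_p·σ.
ln(11.4) = 2.434 and ln(19.5) = 2.97; z_{0.32} = -0.4677, z_{0.69} = 0.4959.
σ = (2.97 − 2.434)/(0.4959 − (-0.4677)) = 0.557.
μ = 2.434 − (-0.4677)·0.557 = 2.694.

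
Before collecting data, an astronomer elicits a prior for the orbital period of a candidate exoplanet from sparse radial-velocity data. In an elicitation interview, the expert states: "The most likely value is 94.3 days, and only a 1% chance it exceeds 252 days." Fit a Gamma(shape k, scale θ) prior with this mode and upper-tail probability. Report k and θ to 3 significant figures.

Gamma(k,θ) with k>1 has mode (k−1)θ, so θ = 94.3/(k−1).
Need P(X < 252) = 0.99 with θ tied to k this way. Start at k = 2, θ = 94.3: P(X<252) ≈ 0.746.
Too low — raise k to concentrate. Iterating converges to k ≈ 5.79.
Then θ = 94.3/(5.79−1) ≈ 19.7.

k ≈ 5.79, θ ≈ 19.7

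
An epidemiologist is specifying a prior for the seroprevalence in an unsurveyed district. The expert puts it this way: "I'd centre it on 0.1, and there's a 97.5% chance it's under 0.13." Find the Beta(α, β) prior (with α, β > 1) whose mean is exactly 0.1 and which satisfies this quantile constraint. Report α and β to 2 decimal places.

With mean 0.1 fixed, write α = 0.1s, β = 0.9s where s = α+β.
Need P(θ < 0.13) = 0.975 under Beta(0.1s, 0.9s). Normal approximation: (q−m)/√(m(1−m)/s) ≈ z_{0.975} = 1.96, so s ≈ 0.1·0.9·(1.96)²/(0.13−0.1)² = 384.1.
At s = 384.1: P(θ<0.13) ≈ 0.968. Adjusting to match 0.975 gives s ≈ 430.76.
So α = 0.1·430.76 ≈ 43.08, β = 0.9·430.76 ≈ 387.69.

α ≈ 43.08, β ≈ 387.69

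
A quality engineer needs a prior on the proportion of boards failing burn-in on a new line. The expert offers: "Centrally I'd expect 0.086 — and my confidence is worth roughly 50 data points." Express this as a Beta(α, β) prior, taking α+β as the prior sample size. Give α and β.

α = 4.3, β = 45.7

Under the effective-sample-size interpretation, Beta(α, β) has prior mean α/(α+β) and prior sample size α+β.
So α+β = 50 and α/(α+β) = 0.086, giving α = 0.086·50 = 4.3 and β = 50 − 4.3 = 45.7.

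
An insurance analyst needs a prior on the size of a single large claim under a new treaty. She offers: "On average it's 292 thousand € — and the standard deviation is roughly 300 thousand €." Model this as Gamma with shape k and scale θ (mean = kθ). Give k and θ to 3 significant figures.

k ≈ 0.947, θ ≈ 308

For Gamma(k, scale θ): mean = kθ, variance = kθ², so CV = 1/√k.
CV = SD/mean = 300/292 = 1.027, hence k = 1/CV² = 0.947.
Then θ = mean/k = 292/0.947 = 308.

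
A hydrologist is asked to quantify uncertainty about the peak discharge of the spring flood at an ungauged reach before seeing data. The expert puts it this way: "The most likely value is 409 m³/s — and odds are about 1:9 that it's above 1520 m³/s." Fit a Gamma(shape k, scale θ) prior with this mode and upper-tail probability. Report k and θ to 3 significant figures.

Gamma(k,θ) with k>1 has mode (k−1)θ, so θ = 409/(k−1).
Need P(X < 1520) = 0.9 with θ tied to k this way. Start at k = 2, θ = 409: P(X<1520) ≈ 0.885.
Too low — raise k to concentrate. Iterating converges to k ≈ 2.08.
Then θ = 409/(2.08−1) ≈ 380.

k ≈ 2.08, θ ≈ 380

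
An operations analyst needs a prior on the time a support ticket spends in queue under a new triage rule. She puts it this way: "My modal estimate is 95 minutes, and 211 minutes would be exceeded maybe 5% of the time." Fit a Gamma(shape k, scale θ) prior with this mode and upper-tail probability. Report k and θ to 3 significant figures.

Gamma(k,θ) with k>1 has mode (k−1)θ, so θ = 95/(k−1).
Need P(X < 211) = 0.95 with θ tied to k this way. Start at k = 2, θ = 95: P(X<211) ≈ 0.651.
Too low — raise k to concentrate. Iterating converges to k ≈ 5.32.
Then θ = 95/(5.32−1) ≈ 22.

k ≈ 5.32, θ ≈ 22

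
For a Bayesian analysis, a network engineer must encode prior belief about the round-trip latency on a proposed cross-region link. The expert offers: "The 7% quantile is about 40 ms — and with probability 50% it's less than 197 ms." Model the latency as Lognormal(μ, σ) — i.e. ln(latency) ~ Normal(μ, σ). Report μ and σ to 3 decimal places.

If T ~ Lognormal(μ,σ) then ln T ~ Normal(μ,σ), so the p-quantile of ln T is μ + z_p·σ.
ln(40) = 3.689 and ln(197) = 5.283; z_{0.07} = -1.476, z_{0.5} = 0.
σ = (5.283 − 3.689)/(0 − (-1.476)) = 1.080.
μ = 3.689 − (-1.476)·1.080 = 5.283.

μ ≈ 5.283, σ ≈ 1.080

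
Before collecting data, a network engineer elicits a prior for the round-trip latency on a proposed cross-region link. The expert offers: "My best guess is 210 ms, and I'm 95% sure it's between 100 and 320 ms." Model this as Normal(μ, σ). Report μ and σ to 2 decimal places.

A symmetric 95% interval runs μ ± z·σ with z = 1.96.
Half-width = 110, so σ = 110/1.96 = 56.12.
μ is the stated best guess, 210.00.

μ = 210.00, σ = 56.12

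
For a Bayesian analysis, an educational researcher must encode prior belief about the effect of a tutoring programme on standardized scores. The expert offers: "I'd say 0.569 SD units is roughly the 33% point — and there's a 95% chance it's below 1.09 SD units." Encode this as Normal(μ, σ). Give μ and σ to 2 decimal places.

μ = 0.68, σ = 0.25

For Normal(μ,σ), the p-quantile is μ + z_p·σ. Here z_{0.33} = -0.4399, z_{0.95} = 1.645.
So 0.569 = μ − 0.4399σ and 1.09 = μ + 1.645σ.
Subtracting: σ = (1.09 − 0.569)/(1.645 − (-0.4399)) = 0.25.
Then μ = 0.569 − (-0.4399)·0.25 = 0.68.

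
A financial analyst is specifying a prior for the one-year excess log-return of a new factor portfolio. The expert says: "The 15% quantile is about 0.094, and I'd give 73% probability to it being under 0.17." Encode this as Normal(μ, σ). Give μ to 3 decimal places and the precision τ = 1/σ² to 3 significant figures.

The p-quantile of Normal(μ,σ) is μ + z_p·σ, with z_{0.15} = -1.036 and z_{0.73} = 0.6128.
Eliminate σ: μ = (z₂·x₁ − z₁·x₂)/(z₂ − z₁) = (0.6128·0.094 − (-1.036)·0.17)/1.649 = 0.142.
Then σ = (x₂ − x₁)/(z₂ − z₁) = (0.17 − 0.094)/1.649 = 0.046.
Precision τ = 1/σ² = 1/0.04608² = 471.

μ = 0.142, τ = 471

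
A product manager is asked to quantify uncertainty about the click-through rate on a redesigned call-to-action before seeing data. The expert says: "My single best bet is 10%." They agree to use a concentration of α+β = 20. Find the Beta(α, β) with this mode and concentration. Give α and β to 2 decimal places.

For α,β > 1 the Beta mode is (α−1)/(α+β−2). With α+β = 20, the mode is (α−1)/18.
Set (α−1)/18 = 0.1 → α = 1 + 0.1·18 = 2.80.
β = 20 − α = 17.20.

α = 2.80, β = 17.20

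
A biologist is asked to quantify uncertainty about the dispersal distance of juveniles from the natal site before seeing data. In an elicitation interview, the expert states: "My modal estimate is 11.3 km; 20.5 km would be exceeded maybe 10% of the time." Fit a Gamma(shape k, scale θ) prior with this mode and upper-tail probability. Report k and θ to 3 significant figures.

Gamma(k,θ) with k>1 has mode (k−1)θ, so θ = 11.3/(k−1).
Need P(X < 20.5) = 0.9 with θ tied to k this way. Start at k = 2, θ = 11.3: P(X<20.5) ≈ 0.541.
Too low — raise k to concentrate. Iterating converges to k ≈ 6.37.
Then θ = 11.3/(6.37−1) ≈ 2.1.

k ≈ 6.37, θ ≈ 2.1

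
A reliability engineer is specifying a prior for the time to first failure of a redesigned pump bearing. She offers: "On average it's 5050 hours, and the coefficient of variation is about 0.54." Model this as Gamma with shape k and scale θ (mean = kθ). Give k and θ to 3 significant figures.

For Gamma(k, scale θ): mean = kθ, variance = kθ², so CV = 1/√k.
CV = 0.54, hence k = 1/CV² = 3.43.
Then θ = mean/k = 5050/3.43 = 1470.

k ≈ 3.43, θ ≈ 1470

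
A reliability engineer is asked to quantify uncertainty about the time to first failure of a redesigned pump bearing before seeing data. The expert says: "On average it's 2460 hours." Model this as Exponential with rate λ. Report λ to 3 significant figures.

λ ≈ 0.000407

Exponential mean = 1/λ, so λ = 1/2460.0 = 0.000407.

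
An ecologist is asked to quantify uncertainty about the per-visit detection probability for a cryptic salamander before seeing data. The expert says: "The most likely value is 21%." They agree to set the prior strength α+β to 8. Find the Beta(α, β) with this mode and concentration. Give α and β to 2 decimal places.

For α,β > 1 the Beta mode is (α−1)/(α+β−2). With α+β = 8, the mode is (α−1)/6.
Set (α−1)/6 = 0.21 → α = 1 + 0.21·6 = 2.26.
β = 8 − α = 5.74.

α = 2.26, β = 5.74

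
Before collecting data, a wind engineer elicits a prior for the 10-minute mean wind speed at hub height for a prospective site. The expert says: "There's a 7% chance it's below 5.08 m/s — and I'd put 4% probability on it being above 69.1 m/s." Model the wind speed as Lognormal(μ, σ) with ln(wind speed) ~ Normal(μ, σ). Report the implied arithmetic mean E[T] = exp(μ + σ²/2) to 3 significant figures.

E[T] ≈ 23.3 m/s

If T ~ Lognormal(μ,σ) then ln T ~ Normal(μ,σ), so the p-quantile of ln T is μ + z_p·σ.
ln(5.08) = 1.625 and ln(69.1) = 4.236; z_{0.07} = -1.476, z_{0.96} = 1.751.
σ = (4.236 − 1.625)/(1.751 − (-1.476)) = 0.809.
μ = 1.625 − (-1.476)·0.809 = 2.819.
E[T] = exp(μ + σ²/2) = exp(2.819 + 0.3272) = 23.3 m/s.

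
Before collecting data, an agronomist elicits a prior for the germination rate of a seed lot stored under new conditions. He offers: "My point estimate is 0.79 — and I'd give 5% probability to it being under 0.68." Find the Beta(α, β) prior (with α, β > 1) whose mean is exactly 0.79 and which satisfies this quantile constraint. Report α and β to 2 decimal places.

With mean 0.79 fixed, write α = 0.79s, β = 0.21s where s = α+β.
Need P(θ < 0.68) = 0.05 under Beta(0.79s, 0.21s). Normal approximation: (q−m)/√(m(1−m)/s) ≈ z_{0.05} = -1.64, so s ≈ 0.79·0.21·(-1.64)²/(0.68−0.79)² = 37.1.
At s = 37.1: P(θ<0.68) ≈ 0.060. Adjusting to match 0.05 gives s ≈ 41.75.
So α = 0.79·41.75 ≈ 32.99, β = 0.21·41.75 ≈ 8.77.

α ≈ 32.99, β ≈ 8.77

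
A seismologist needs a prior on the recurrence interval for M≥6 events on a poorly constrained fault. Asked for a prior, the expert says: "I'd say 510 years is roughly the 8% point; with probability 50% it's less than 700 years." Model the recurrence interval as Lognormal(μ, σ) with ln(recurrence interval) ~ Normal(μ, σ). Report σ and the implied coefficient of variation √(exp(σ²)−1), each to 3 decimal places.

If T ~ Lognormal(μ,σ) then ln T ~ Normal(μ,σ), so the p-quantile of ln T is μ + z_p·σ.
ln(510) = 6.234 and ln(700) = 6.551; z_{0.08} = -1.405, z_{0.5} = 0.
σ = (6.551 − 6.234)/(0 − (-1.405)) = 0.225.
μ = 6.234 − (-1.405)·0.225 = 6.551.
CV = √(exp(σ²)−1) = √(exp(0.0508)−1) = 0.228.

σ ≈ 0.225, CV ≈ 0.228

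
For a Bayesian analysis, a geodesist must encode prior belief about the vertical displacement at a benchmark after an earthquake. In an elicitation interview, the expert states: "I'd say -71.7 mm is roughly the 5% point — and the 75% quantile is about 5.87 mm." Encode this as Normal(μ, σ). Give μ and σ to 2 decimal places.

The p-quantile of Normal(μ,σ) is μ + z_p·σ, with z_{0.05} = -1.645 and z_{0.75} = 0.6745.
Eliminate σ: μ = (z₂·x₁ − z₁·x₂)/(z₂ − z₁) = (0.6745·-71.7 − (-1.645)·5.87)/2.319 = -16.69.
Then σ = (x₂ − x₁)/(z₂ − z₁) = (5.87 − -71.7)/2.319 = 33.44.

μ = -16.69, σ = 33.44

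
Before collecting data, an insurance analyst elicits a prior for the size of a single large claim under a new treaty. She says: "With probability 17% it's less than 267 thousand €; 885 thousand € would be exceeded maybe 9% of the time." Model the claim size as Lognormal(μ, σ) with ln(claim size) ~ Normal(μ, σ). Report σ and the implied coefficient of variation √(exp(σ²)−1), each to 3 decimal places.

If T ~ Lognormal(μ,σ) then ln T ~ Normal(μ,σ), so the p-quantile of ln T is μ + z_p·σ.
ln(267) = 5.587 and ln(885) = 6.786; z_{0.17} = -0.9542, z_{0.91} = 1.341.
σ = (6.786 − 5.587)/(1.341 − (-0.9542)) = 0.522.
μ = 5.587 − (-0.9542)·0.522 = 6.085.
CV = √(exp(σ²)−1) = √(exp(0.2727)−1) = 0.560.

σ ≈ 0.522, CV ≈ 0.560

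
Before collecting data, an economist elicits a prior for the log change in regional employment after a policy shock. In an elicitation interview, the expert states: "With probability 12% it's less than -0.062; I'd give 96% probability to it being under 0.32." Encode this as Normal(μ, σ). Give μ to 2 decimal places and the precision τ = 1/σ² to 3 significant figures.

The p-quantile of Normal(μ,σ) is μ + z_p·σ, with z_{0.12} = -1.175 and z_{0.96} = 1.751.
Eliminate σ: μ = (z₂·x₁ − z₁·x₂)/(z₂ − z₁) = (1.751·-0.062 − (-1.175)·0.32)/2.926 = 0.09.
Then σ = (x₂ − x₁)/(z₂ − z₁) = (0.32 − -0.062)/2.926 = 0.13.
Precision τ = 1/σ² = 1/0.1306² = 58.7.

μ = 0.09, τ = 58.7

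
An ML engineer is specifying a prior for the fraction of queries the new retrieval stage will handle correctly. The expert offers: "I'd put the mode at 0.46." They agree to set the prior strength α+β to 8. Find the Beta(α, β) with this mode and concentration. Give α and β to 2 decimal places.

α = 3.76, β = 4.24

For α,β > 1 the Beta mode is (α−1)/(α+β−2). With α+β = 8, the mode is (α−1)/6.
Set (α−1)/6 = 0.46 → α = 1 + 0.46·6 = 3.76.
β = 8 − α = 4.24.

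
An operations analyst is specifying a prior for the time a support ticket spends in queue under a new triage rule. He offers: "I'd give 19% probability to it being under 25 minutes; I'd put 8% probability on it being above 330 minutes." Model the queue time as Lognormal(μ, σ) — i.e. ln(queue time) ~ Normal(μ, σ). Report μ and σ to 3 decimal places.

If T ~ Lognormal(μ,σ) then ln T ~ Normal(μ,σ), so the p-quantile of ln T is μ + z_p·σ.
ln(25) = 3.219 and ln(330) = 5.799; z_{0.19} = -0.8779, z_{0.92} = 1.405.
σ = (5.799 − 3.219)/(1.405 − (-0.8779)) = 1.130.
μ = 3.219 − (-0.8779)·1.130 = 4.211.

μ ≈ 4.211, σ ≈ 1.130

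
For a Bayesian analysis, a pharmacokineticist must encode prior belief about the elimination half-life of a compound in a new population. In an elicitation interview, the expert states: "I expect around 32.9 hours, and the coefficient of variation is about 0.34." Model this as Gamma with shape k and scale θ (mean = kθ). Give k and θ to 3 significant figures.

k ≈ 8.65, θ ≈ 3.8

For Gamma(k, scale θ): mean = kθ, variance = kθ², so CV = 1/√k.
CV = 0.34, hence k = 1/CV² = 8.65.
Then θ = mean/k = 32.9/8.65 = 3.8.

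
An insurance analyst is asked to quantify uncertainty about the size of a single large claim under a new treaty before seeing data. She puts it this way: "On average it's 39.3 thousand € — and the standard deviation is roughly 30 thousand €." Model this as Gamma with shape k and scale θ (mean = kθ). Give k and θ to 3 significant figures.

k ≈ 1.72, θ ≈ 22.9

For Gamma(k, scale θ): mean = kθ, variance = kθ², so CV = 1/√k.
CV = SD/mean = 30/39.3 = 0.7634, hence k = 1/CV² = 1.72.
Then θ = mean/k = 39.3/1.72 = 22.9.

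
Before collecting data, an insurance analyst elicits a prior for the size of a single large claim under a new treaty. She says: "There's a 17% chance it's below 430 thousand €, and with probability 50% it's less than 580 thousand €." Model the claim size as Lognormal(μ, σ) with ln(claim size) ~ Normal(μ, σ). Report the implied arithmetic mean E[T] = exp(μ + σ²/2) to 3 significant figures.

E[T] ≈ 609 thousand €

If T ~ Lognormal(μ,σ) then ln T ~ Normal(μ,σ), so the p-quantile of ln T is μ + z_p·σ.
ln(430) = 6.064 and ln(580) = 6.363; z_{0.17} = -0.9542, z_{0.5} = 0.
σ = (6.363 − 6.064)/(0 − (-0.9542)) = 0.314.
μ = 6.064 − (-0.9542)·0.314 = 6.363.
E[T] = exp(μ + σ²/2) = exp(6.363 + 0.0492) = 609 thousand €.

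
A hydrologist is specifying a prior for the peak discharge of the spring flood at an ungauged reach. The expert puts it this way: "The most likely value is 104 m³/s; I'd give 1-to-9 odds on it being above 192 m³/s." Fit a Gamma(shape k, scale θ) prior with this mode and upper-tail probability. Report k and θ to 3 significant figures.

k ≈ 6.08, θ ≈ 20.5

Gamma(k,θ) with k>1 has mode (k−1)θ, so θ = 104/(k−1).
Need P(X < 192) = 0.9 with θ tied to k this way. Start at k = 2, θ = 104: P(X<192) ≈ 0.551.
Too low — raise k to concentrate. Iterating converges to k ≈ 6.08.
Then θ = 104/(6.08−1) ≈ 20.5.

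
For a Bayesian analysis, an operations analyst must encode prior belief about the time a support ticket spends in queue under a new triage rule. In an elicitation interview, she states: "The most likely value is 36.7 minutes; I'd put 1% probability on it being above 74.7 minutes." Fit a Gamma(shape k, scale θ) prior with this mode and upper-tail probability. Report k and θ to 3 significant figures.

Gamma(k,θ) with k>1 has mode (k−1)θ, so θ = 36.7/(k−1).
Need P(X < 74.7) = 0.99 with θ tied to k this way. Start at k = 2, θ = 36.7: P(X<74.7) ≈ 0.603.
Too low — raise k to concentrate. Iterating converges to k ≈ 10.7.
Then θ = 36.7/(10.7−1) ≈ 3.79.

k ≈ 10.7, θ ≈ 3.79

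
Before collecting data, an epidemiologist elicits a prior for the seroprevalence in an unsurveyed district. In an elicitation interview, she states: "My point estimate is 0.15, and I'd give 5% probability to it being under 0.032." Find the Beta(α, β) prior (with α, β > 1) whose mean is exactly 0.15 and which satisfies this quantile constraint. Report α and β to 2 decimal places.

α ≈ 2.14, β ≈ 12.12

With mean 0.15 fixed, write α = 0.15s, β = 0.85s where s = α+β.
Need P(θ < 0.032) = 0.05 under Beta(0.15s, 0.85s). Normal approximation: (q−m)/√(m(1−m)/s) ≈ z_{0.05} = -1.64, so s ≈ 0.15·0.85·(-1.64)²/(0.032−0.15)² = 24.8.
At s = 24.8: P(θ<0.032) ≈ 0.011. Adjusting to match 0.05 gives s ≈ 14.25.
So α = 0.15·14.25 ≈ 2.14, β = 0.85·14.25 ≈ 12.12.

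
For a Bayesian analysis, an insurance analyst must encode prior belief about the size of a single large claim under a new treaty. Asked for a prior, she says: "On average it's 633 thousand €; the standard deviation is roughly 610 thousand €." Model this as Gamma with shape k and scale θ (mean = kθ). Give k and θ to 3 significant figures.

For Gamma(k, scale θ): mean = kθ, variance = kθ², so CV = 1/√k.
CV = SD/mean = 610/633 = 0.9637, hence k = 1/CV² = 1.08.
Then θ = mean/k = 633/1.08 = 588.

k ≈ 1.08, θ ≈ 588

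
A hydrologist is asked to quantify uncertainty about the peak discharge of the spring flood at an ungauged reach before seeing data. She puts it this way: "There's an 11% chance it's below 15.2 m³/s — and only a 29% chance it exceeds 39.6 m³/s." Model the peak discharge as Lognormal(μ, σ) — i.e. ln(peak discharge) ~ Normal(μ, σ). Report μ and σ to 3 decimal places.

μ ≈ 3.381, σ ≈ 0.538

If T ~ Lognormal(μ,σ) then ln T ~ Normal(μ,σ), so the p-quantile of ln T is μ + z_p·σ.
ln(15.2) = 2.721 and ln(39.6) = 3.679; z_{0.11} = -1.227, z_{0.71} = 0.5534.
σ = (3.679 − 2.721)/(0.5534 − (-1.227)) = 0.538.
μ = 2.721 − (-1.227)·0.538 = 3.381.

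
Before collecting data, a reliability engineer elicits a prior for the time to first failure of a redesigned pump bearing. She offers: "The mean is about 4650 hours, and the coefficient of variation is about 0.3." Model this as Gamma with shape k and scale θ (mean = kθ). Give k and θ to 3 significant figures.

k ≈ 11.1, θ ≈ 418

For Gamma(k, scale θ): mean = kθ, variance = kθ², so CV = 1/√k.
CV = 0.3, hence k = 1/CV² = 11.1.
Then θ = mean/k = 4650/11.1 = 418.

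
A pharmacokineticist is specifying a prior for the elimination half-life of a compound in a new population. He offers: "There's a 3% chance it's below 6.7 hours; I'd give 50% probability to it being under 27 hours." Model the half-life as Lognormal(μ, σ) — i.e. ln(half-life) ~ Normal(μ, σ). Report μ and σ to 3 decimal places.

If T ~ Lognormal(μ,σ) then ln T ~ Normal(μ,σ), so the p-quantile of ln T is μ + z_p·σ.
ln(6.7) = 1.902 and ln(27) = 3.296; z_{0.03} = -1.881, z_{0.5} = 0.
σ = (3.296 − 1.902)/(0 − (-1.881)) = 0.741.
μ = 1.902 − (-1.881)·0.741 = 3.296.

μ ≈ 3.296, σ ≈ 0.741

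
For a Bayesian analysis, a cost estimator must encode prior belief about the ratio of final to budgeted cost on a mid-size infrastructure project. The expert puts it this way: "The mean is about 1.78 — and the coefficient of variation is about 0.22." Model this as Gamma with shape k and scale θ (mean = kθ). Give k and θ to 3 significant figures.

For Gamma(k, scale θ): mean = kθ, variance = kθ², so CV = 1/√k.
CV = 0.22, hence k = 1/CV² = 20.7.
Then θ = mean/k = 1.78/20.7 = 0.0862.

k ≈ 20.7, θ ≈ 0.0862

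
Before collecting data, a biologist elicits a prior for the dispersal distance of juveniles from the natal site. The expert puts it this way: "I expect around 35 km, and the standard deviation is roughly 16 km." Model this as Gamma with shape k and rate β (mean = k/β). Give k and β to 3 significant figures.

k ≈ 4.79, β ≈ 0.137

For Gamma(k, rate β): mean = k/β, variance = k/β², so CV = 1/√k.
CV = SD/mean = 16/35 = 0.4571, hence k = 1/CV² = 4.79.
Then β = k/mean = 4.79/35 = 0.137.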